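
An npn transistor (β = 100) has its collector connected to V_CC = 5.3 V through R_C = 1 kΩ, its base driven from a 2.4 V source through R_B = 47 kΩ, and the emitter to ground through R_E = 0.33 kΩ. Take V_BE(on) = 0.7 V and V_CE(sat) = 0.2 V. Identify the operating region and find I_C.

active; I_C ≈ 2.1 mA

Assume active. Base-emitter loop: I_B = (V_BB − V_BE)/(R_B + (β+1)R_E) = (2.4 − 0.7)/(47 + 101×0.33) = 0.0212 mA.
I_C = β·I_B = 100×0.0212 = 2.12 mA.
V_CE = V_CC − I_C·R_C − I_E·R_E = 5.3 − 2.12×1 − 2.14×0.33 = 2.48 V > V_CE(sat), so the active-region assumption holds.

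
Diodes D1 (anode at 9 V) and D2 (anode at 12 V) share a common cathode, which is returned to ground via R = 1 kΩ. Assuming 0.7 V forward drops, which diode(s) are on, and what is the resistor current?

Assume both conduct. Then node N would need to be at both 9−0.7 = 8.3 V and 12−0.7 = 11.3 V, which is impossible.
Assume only D2 conducts: V_N = 12 − 0.7 = 11.3 V, so I_R = 11.3/1 = 11.3 mA.
Check D1: its anode-to-cathode voltage is 9 − 11.3 = -2.3 V < 0.7 V, so it is off. The assumption is consistent.

Only D2 conducts; I_R ≈ 11 mA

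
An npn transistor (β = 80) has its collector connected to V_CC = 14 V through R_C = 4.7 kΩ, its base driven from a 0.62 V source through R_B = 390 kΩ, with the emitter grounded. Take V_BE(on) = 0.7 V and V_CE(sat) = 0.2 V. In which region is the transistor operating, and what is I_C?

cutoff; I_C ≈ 0

V_BB = 0.62 V ≤ V_BE(on) = 0.7 V, so the base-emitter junction is not forward biased.
The transistor is in cutoff: I_B = I_C = 0.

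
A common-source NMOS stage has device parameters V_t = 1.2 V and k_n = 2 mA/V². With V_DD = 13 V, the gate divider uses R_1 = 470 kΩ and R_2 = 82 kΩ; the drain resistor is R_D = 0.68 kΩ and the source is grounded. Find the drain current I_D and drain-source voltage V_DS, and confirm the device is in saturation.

I_D ≈ 0.53 mA, V_DS ≈ 13 V

V_G = V_DD·R_2/(R_1+R_2) = 13×82/552 = 1.93 V. With the source grounded, V_GS = V_G = 1.93 V.
Assume saturation: I_D = (k_n/2)(V_GS − V_t)² = (2/2)×(1.93 − 1.2)² = 1×0.731² = 0.535 mA.
V_DS = V_DD − I_D·R_D = 13 − 0.535×0.68 = 12.6 V.
Saturation requires V_DS ≥ V_GS − V_t = 0.731 V; 12.6 ≥ 0.731 ✓.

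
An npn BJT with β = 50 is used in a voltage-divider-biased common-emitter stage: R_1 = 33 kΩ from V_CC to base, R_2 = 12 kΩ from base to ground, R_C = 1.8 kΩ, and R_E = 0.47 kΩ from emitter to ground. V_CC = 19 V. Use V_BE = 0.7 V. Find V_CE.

V_CE ≈ 3.8 V

Thevenize the base divider: V_Th = V_CC·R_2/(R_1+R_2) = 19×12/45 = 5.07 V, R_Th = R_1‖R_2 = 8.8 kΩ.
Base-emitter loop: V_Th = I_B·R_Th + V_BE + (β+1)I_B·R_E, so I_B = (5.07 − 0.7) / (8.8 + 51×0.47) = 0.133 mA.
I_C = β·I_B = 50×0.133 = 6.66 mA, and I_E = (β+1)I_B = 6.8 mA.
V_CE = V_CC − I_C·R_C − I_E·R_E = 19 − 6.66×1.8 − 6.8×0.47 = 3.81 V.
V_CE = 3.81 V > 0.2 V confirms active-region operation.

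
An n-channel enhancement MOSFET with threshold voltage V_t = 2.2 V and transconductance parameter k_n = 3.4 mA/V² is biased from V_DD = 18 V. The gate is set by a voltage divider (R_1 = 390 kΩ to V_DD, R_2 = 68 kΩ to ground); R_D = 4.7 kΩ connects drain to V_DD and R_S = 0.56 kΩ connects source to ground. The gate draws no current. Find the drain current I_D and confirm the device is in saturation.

I_D ≈ 0.21 mA

V_G = V_DD·R_2/(R_1+R_2) = 18×68/458 = 2.67 V.
Assume saturation: I_D = (k_n/2)(V_GS − V_t)² with V_GS = V_G − I_D·R_S = 2.67 − 0.56·I_D.
Substituting gives 0.533·I_D² − 1.9·I_D + 0.38 = 0, with roots I_D = 0.212 or 3.35 mA.
The root I_D = 3.35 mA gives V_GS = 0.796 V ≤ V_t, so take I_D = 0.212 mA.
Then V_GS = 2.55 V and V_DS = V_DD − I_D(R_D+R_S) = 18 − 0.212×5.26 = 16.9 V.
Saturation requires V_DS ≥ V_GS − V_t = 0.354 V; 16.9 ≥ 0.354 ✓.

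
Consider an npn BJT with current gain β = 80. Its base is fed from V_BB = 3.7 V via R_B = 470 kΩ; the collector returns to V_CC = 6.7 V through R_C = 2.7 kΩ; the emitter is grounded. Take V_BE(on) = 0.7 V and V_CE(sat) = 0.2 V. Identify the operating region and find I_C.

Assume active. Base-emitter loop: I_B = (V_BB − V_BE)/R_B = (3.7 − 0.7)/470 = 0.00638 mA.
I_C = β·I_B = 80×0.00638 = 0.511 mA.
V_CE = V_CC − I_C·R_C = 6.7 − 0.511×2.7 = 5.32 V > V_CE(sat), so the active-region assumption holds.

active; I_C ≈ 0.51 mA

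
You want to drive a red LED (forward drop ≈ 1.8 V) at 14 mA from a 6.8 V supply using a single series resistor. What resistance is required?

R ≈ 0.36 kΩ

The resistor drops V_S − V_D = 6.8 − 1.8 = 5 V at 14 mA.
R = 5 V / 14 mA = 0.357 kΩ.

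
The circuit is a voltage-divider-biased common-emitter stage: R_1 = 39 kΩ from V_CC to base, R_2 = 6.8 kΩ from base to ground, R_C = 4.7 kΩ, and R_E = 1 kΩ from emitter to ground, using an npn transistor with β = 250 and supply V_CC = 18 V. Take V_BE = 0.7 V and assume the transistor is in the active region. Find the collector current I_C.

Thevenize the base divider: V_Th = V_CC·R_2/(R_1+R_2) = 18×6.8/45.8 = 2.67 V, R_Th = R_1‖R_2 = 5.79 kΩ.
Base-emitter loop: V_Th = I_B·R_Th + V_BE + (β+1)I_B·R_E, so I_B = (2.67 − 0.7) / (5.79 + 251×1) = 0.00768 mA.
I_C = β·I_B = 250×0.00768 = 1.92 mA, and I_E = (β+1)I_B = 1.93 mA.
V_CE = V_CC − I_C·R_C − I_E·R_E = 18 − 1.92×4.7 − 1.93×1 = 7.05 V.
V_CE = 7.05 V > 0.2 V confirms active-region operation.

I_C ≈ 1.9 mA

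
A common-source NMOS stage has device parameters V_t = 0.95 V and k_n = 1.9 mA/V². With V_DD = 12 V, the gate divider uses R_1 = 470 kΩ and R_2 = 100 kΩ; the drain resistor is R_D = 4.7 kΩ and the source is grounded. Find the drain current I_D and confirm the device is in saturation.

V_G = V_DD·R_2/(R_1+R_2) = 12×100/570 = 2.11 V. With the source grounded, V_GS = V_G = 2.11 V.
Assume saturation: I_D = (k_n/2)(V_GS − V_t)² = (1.9/2)×(2.11 − 0.95)² = 0.95×1.16² = 1.27 mA.
V_DS = V_DD − I_D·R_D = 12 − 1.27×4.7 = 6.04 V.
Saturation requires V_DS ≥ V_GS − V_t = 1.16 V; 6.04 ≥ 1.16 ✓.

I_D ≈ 1.3 mA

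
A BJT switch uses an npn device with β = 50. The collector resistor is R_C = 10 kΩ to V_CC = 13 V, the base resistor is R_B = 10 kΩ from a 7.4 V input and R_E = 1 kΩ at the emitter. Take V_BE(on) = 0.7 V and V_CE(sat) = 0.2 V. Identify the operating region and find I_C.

saturation; I_C ≈ 1.1 mA

Assume active: I_B = (7.4 − 0.7)/(10 + 51×1) = 0.11 mA, I_C = β·I_B = 5.49 mA.
Then V_CE = 13 − 5.49×10 − 5.6×1 = -47.5 V < 0.2 V — the active assumption fails.
Re-solve with V_CE = 0.2 V. KCL at the emitter: V_E/R_E = (V_BB−0.7−V_E)/R_B + (V_CC−0.2−V_E)/R_C, giving V_E = 1.62 V.
I_C = (V_CC − 0.2 − V_E)/R_C = (12.8 − 1.62)/10 = 1.12 mA.
Check: I_B = (6.7 − 1.62)/10 = 0.508 mA, and β·I_B = 25.4 mA > I_C, confirming saturation.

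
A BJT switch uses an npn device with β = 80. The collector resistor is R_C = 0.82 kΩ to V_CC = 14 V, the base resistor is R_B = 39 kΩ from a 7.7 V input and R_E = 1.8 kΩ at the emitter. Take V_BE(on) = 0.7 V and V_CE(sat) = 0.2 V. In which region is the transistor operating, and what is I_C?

Assume active. Base-emitter loop: I_B = (V_BB − V_BE)/(R_B + (β+1)R_E) = (7.7 − 0.7)/(39 + 81×1.8) = 0.0379 mA.
I_C = β·I_B = 80×0.0379 = 3.03 mA.
V_CE = V_CC − I_C·R_C − I_E·R_E = 14 − 3.03×0.82 − 3.07×1.8 = 5.99 V > V_CE(sat), so the active-region assumption holds.

active; I_C ≈ 3 mA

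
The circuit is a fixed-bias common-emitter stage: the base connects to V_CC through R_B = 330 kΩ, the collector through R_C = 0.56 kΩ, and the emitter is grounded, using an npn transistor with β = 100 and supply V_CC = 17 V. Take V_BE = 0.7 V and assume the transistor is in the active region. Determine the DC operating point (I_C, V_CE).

Base loop: V_CC = I_B·R_B + V_BE, so I_B = (17 − 0.7)/330 kΩ = 0.0494 mA.
In the active region I_C = β·I_B = 100 × 0.0494 = 4.94 mA.
Collector loop: V_CE = V_CC − I_C·R_C = 17 − 4.94×0.56 = 14.2 V.
Since V_CE = 14.2 V > V_CE(sat) ≈ 0.2 V, the transistor is in the active region as assumed.

I_C ≈ 4.9 mA, V_CE ≈ 14 V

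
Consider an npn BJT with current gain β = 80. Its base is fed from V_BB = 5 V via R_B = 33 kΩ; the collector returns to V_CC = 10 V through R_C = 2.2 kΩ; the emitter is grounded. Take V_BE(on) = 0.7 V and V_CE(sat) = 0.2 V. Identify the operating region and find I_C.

saturation; I_C ≈ 4.5 mA

Assume active: I_B = (5 − 0.7)/33 = 0.13 mA, giving I_C = β·I_B = 10.4 mA.
But then V_CE = 10 − 10.4×2.2 = -12.9 V < V_CE(sat) = 0.2 V — impossible in the active region.
So the transistor is saturated. With V_CE = 0.2 V, I_C = (V_CC − 0.2)/R_C = 9.8/2.2 = 4.45 mA.
Check: β·I_B = 10.4 mA > I_C = 4.45 mA, confirming saturation.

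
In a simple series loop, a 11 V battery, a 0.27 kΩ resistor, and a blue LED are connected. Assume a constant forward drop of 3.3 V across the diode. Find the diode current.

KVL around the loop: 11 = V_D + I·R = 3.3 + I × 0.27 kΩ.
So I = (11 − 3.3) / 0.27 kΩ = 7.7 / 0.27 = 28.5 mA.

I ≈ 29 mA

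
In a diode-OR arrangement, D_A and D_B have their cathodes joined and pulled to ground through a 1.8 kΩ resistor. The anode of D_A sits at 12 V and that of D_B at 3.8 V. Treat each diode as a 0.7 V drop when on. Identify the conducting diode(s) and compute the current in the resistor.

Only D_A conducts; I_R ≈ 6.3 mA

Assume both conduct. Then node N would need to be at both 12−0.7 = 11.3 V and 3.8−0.7 = 3.1 V, which is impossible.
Assume only D_A conducts: V_N = 12 − 0.7 = 11.3 V, so I_R = 11.3/1.8 = 6.28 mA.
Check D_B: its anode-to-cathode voltage is 3.8 − 11.3 = -7.5 V < 0.7 V, so it is off. The assumption is consistent.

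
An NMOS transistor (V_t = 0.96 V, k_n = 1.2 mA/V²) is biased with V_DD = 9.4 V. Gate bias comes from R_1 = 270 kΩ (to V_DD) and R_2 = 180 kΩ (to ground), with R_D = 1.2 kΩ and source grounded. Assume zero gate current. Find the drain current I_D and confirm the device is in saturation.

V_G = V_DD·R_2/(R_1+R_2) = 9.4×180/450 = 3.76 V. With the source grounded, V_GS = V_G = 3.76 V.
Assume saturation: I_D = (k_n/2)(V_GS − V_t)² = (1.2/2)×(3.76 − 0.96)² = 0.6×2.8² = 4.7 mA.
V_DS = V_DD − I_D·R_D = 9.4 − 4.7×1.2 = 3.76 V.
Saturation requires V_DS ≥ V_GS − V_t = 2.8 V; 3.76 ≥ 2.8 ✓.

I_D ≈ 4.7 mA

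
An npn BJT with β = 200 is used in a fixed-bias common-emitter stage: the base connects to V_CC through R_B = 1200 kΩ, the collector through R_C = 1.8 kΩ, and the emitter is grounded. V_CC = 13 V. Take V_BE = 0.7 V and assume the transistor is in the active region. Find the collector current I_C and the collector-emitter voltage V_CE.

Base loop: V_CC = I_B·R_B + V_BE, so I_B = (13 − 0.7)/1200 kΩ = 0.0103 mA.
In the active region I_C = β·I_B = 200 × 0.0103 = 2.05 mA.
Collector loop: V_CE = V_CC − I_C·R_C = 13 − 2.05×1.8 = 9.31 V.
Since V_CE = 9.31 V > V_CE(sat) ≈ 0.2 V, the transistor is in the active region as assumed.

I_C ≈ 2.1 mA, V_CE ≈ 9.3 V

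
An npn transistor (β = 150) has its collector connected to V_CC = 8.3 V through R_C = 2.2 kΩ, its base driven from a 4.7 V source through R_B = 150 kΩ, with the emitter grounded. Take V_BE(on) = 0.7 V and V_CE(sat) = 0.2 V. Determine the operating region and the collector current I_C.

saturation; I_C ≈ 3.7 mA

Assume active: I_B = (4.7 − 0.7)/150 = 0.0267 mA, giving I_C = β·I_B = 4 mA.
But then V_CE = 8.3 − 4×2.2 = -0.5 V < V_CE(sat) = 0.2 V — impossible in the active region.
So the transistor is saturated. With V_CE = 0.2 V, I_C = (V_CC − 0.2)/R_C = 8.1/2.2 = 3.68 mA.
Check: β·I_B = 4 mA > I_C = 3.68 mA, confirming saturation.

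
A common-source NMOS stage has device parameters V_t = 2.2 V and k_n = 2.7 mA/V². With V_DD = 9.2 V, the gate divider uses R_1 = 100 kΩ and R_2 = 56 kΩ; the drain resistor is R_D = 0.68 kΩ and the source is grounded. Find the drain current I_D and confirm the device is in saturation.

V_G = V_DD·R_2/(R_1+R_2) = 9.2×56/156 = 3.3 V. With the source grounded, V_GS = V_G = 3.3 V.
Assume saturation: I_D = (k_n/2)(V_GS − V_t)² = (2.7/2)×(3.3 − 2.2)² = 1.35×1.1² = 1.64 mA.
V_DS = V_DD − I_D·R_D = 9.2 − 1.64×0.68 = 8.08 V.
Saturation requires V_DS ≥ V_GS − V_t = 1.1 V; 8.08 ≥ 1.1 ✓.

I_D ≈ 1.6 mA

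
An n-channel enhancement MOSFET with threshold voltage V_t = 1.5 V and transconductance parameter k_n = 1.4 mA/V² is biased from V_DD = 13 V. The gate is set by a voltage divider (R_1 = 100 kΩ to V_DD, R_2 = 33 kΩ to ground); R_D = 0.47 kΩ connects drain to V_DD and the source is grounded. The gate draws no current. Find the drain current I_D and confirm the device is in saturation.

I_D ≈ 2.1 mA

V_G = V_DD·R_2/(R_1+R_2) = 13×33/133 = 3.23 V. With the source grounded, V_GS = V_G = 3.23 V.
Assume saturation: I_D = (k_n/2)(V_GS − V_t)² = (1.4/2)×(3.23 − 1.5)² = 0.7×1.73² = 2.08 mA.
V_DS = V_DD − I_D·R_D = 13 − 2.08×0.47 = 12 V.
Saturation requires V_DS ≥ V_GS − V_t = 1.73 V; 12 ≥ 1.73 ✓.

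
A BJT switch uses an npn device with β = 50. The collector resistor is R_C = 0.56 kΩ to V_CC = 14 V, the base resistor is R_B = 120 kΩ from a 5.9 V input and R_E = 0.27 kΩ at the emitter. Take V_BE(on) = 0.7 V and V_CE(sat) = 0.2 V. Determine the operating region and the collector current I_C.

Assume active. Base-emitter loop: I_B = (V_BB − V_BE)/(R_B + (β+1)R_E) = (5.9 − 0.7)/(120 + 51×0.27) = 0.0389 mA.
I_C = β·I_B = 50×0.0389 = 1.94 mA.
V_CE = V_CC − I_C·R_C − I_E·R_E = 14 − 1.94×0.56 − 1.98×0.27 = 12.4 V > V_CE(sat), so the active-region assumption holds.

active; I_C ≈ 1.9 mA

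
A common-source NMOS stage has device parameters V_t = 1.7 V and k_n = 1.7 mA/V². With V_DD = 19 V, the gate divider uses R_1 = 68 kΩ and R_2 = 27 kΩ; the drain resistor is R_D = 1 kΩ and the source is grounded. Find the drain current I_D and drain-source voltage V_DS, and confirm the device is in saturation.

I_D ≈ 12 mA, V_DS ≈ 7.4 V

V_G = V_DD·R_2/(R_1+R_2) = 19×27/95 = 5.4 V. With the source grounded, V_GS = V_G = 5.4 V.
Assume saturation: I_D = (k_n/2)(V_GS − V_t)² = (1.7/2)×(5.4 − 1.7)² = 0.85×3.7² = 11.6 mA.
V_DS = V_DD − I_D·R_D = 19 − 11.6×1 = 7.36 V.
Saturation requires V_DS ≥ V_GS − V_t = 3.7 V; 7.36 ≥ 3.7 ✓.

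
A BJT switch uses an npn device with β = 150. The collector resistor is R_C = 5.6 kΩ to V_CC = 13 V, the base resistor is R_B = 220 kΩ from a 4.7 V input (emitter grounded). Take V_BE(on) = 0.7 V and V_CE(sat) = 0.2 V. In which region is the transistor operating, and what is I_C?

Assume active: I_B = (4.7 − 0.7)/220 = 0.0182 mA, giving I_C = β·I_B = 2.73 mA.
But then V_CE = 13 − 2.73×5.6 = -2.27 V < V_CE(sat) = 0.2 V — impossible in the active region.
So the transistor is saturated. With V_CE = 0.2 V, I_C = (V_CC − 0.2)/R_C = 12.8/5.6 = 2.29 mA.
Check: β·I_B = 2.73 mA > I_C = 2.29 mA, confirming saturation.

saturation; I_C ≈ 2.3 mA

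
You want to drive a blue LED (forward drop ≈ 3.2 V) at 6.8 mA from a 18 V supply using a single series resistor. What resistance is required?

The resistor drops V_S − V_D = 18 − 3.2 = 14.8 V at 6.8 mA.
R = 14.8 V / 6.8 mA = 2.18 kΩ.

R ≈ 2.2 kΩ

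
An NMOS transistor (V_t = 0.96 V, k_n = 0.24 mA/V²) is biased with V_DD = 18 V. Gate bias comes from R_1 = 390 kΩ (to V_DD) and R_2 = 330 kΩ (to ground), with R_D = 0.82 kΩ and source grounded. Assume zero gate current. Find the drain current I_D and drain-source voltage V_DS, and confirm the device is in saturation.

V_G = V_DD·R_2/(R_1+R_2) = 18×330/720 = 8.25 V. With the source grounded, V_GS = V_G = 8.25 V.
Assume saturation: I_D = (k_n/2)(V_GS − V_t)² = (0.24/2)×(8.25 − 0.96)² = 0.12×7.29² = 6.38 mA.
V_DS = V_DD − I_D·R_D = 18 − 6.38×0.82 = 12.8 V.
Saturation requires V_DS ≥ V_GS − V_t = 7.29 V; 12.8 ≥ 7.29 ✓.

I_D ≈ 6.4 mA, V_DS ≈ 13 V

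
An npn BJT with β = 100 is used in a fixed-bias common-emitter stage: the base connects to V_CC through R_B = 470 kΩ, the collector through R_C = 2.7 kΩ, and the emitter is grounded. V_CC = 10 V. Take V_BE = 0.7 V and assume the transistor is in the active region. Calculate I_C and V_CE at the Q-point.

Base loop: V_CC = I_B·R_B + V_BE, so I_B = (10 − 0.7)/470 kΩ = 0.0198 mA.
In the active region I_C = β·I_B = 100 × 0.0198 = 1.98 mA.
Collector loop: V_CE = V_CC − I_C·R_C = 10 − 1.98×2.7 = 4.66 V.
Since V_CE = 4.66 V > V_CE(sat) ≈ 0.2 V, the transistor is in the active region as assumed.

I_C ≈ 2 mA, V_CE ≈ 4.7 V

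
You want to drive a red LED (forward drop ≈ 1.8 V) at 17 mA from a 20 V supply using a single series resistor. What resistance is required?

The resistor drops V_S − V_D = 20 − 1.8 = 18.2 V at 17 mA.
R = 18.2 V / 17 mA = 1.07 kΩ.

R ≈ 1.1 kΩ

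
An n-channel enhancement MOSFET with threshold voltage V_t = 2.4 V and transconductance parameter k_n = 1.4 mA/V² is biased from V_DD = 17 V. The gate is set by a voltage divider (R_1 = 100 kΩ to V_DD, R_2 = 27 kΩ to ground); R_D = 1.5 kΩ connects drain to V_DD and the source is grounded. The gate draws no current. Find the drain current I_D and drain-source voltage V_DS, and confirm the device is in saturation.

I_D ≈ 1 mA, V_DS ≈ 15 V

V_G = V_DD·R_2/(R_1+R_2) = 17×27/127 = 3.61 V. With the source grounded, V_GS = V_G = 3.61 V.
Assume saturation: I_D = (k_n/2)(V_GS − V_t)² = (1.4/2)×(3.61 − 2.4)² = 0.7×1.21² = 1.03 mA.
V_DS = V_DD − I_D·R_D = 17 − 1.03×1.5 = 15.5 V.
Saturation requires V_DS ≥ V_GS − V_t = 1.21 V; 15.5 ≥ 1.21 ✓.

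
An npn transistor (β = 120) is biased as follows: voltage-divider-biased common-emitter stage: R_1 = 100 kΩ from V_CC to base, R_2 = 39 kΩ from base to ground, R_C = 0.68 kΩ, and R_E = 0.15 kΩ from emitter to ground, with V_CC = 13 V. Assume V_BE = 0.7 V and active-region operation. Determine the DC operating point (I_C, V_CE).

Thevenize the base divider: V_Th = V_CC·R_2/(R_1+R_2) = 13×39/139 = 3.65 V, R_Th = R_1‖R_2 = 28.1 kΩ.
Base-emitter loop: V_Th = I_B·R_Th + V_BE + (β+1)I_B·R_E, so I_B = (3.65 − 0.7) / (28.1 + 121×0.15) = 0.0638 mA.
I_C = β·I_B = 120×0.0638 = 7.65 mA, and I_E = (β+1)I_B = 7.72 mA.
V_CE = V_CC − I_C·R_C − I_E·R_E = 13 − 7.65×0.68 − 7.72×0.15 = 6.64 V.
V_CE = 6.64 V > 0.2 V confirms active-region operation.

I_C ≈ 7.7 mA, V_CE ≈ 6.6 V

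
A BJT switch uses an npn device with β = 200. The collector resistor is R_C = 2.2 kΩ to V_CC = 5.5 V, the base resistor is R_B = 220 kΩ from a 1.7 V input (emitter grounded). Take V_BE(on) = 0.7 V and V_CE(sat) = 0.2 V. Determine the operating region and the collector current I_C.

Assume active. Base-emitter loop: I_B = (V_BB − V_BE)/R_B = (1.7 − 0.7)/220 = 0.00455 mA.
I_C = β·I_B = 200×0.00455 = 0.909 mA.
V_CE = V_CC − I_C·R_C = 5.5 − 0.909×2.2 = 3.5 V > V_CE(sat), so the active-region assumption holds.

active; I_C ≈ 0.91 mA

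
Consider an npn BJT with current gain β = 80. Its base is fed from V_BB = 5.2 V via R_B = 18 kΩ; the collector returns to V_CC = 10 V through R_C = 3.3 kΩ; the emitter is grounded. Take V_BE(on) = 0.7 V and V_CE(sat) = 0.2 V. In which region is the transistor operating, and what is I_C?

saturation; I_C ≈ 3 mA

Assume active: I_B = (5.2 − 0.7)/18 = 0.25 mA, giving I_C = β·I_B = 20 mA.
But then V_CE = 10 − 20×3.3 = -56 V < V_CE(sat) = 0.2 V — impossible in the active region.
So the transistor is saturated. With V_CE = 0.2 V, I_C = (V_CC − 0.2)/R_C = 9.8/3.3 = 2.97 mA.
Check: β·I_B = 20 mA > I_C = 2.97 mA, confirming saturation.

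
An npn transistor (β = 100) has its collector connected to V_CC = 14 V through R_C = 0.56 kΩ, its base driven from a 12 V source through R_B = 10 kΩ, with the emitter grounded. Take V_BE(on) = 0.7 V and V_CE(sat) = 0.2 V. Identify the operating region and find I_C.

saturation; I_C ≈ 25 mA

Assume active: I_B = (12 − 0.7)/10 = 1.13 mA, giving I_C = β·I_B = 113 mA.
But then V_CE = 14 − 113×0.56 = -49.3 V < V_CE(sat) = 0.2 V — impossible in the active region.
So the transistor is saturated. With V_CE = 0.2 V, I_C = (V_CC − 0.2)/R_C = 13.8/0.56 = 24.6 mA.
Check: β·I_B = 113 mA > I_C = 24.6 mA, confirming saturation.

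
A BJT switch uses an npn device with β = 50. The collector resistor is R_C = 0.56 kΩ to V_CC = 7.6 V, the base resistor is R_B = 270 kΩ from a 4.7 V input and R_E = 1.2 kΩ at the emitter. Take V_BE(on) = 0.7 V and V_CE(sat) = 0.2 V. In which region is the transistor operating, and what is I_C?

active; I_C ≈ 0.6 mA

Assume active. Base-emitter loop: I_B = (V_BB − V_BE)/(R_B + (β+1)R_E) = (4.7 − 0.7)/(270 + 51×1.2) = 0.0121 mA.
I_C = β·I_B = 50×0.0121 = 0.604 mA.
V_CE = V_CC − I_C·R_C − I_E·R_E = 7.6 − 0.604×0.56 − 0.616×1.2 = 6.52 V > V_CE(sat), so the active-region assumption holds.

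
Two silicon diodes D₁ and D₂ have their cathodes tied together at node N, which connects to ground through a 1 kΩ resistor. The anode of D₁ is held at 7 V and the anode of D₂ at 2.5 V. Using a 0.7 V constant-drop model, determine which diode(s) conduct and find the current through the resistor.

Only D₁ conducts; I_R ≈ 6.3 mA

Assume both conduct. Then node N would need to be at both 7−0.7 = 6.3 V and 2.5−0.7 = 1.8 V, which is impossible.
Assume only D₁ conducts: V_N = 7 − 0.7 = 6.3 V, so I_R = 6.3/1 = 6.3 mA.
Check D₂: its anode-to-cathode voltage is 2.5 − 6.3 = -3.8 V < 0.7 V, so it is off. The assumption is consistent.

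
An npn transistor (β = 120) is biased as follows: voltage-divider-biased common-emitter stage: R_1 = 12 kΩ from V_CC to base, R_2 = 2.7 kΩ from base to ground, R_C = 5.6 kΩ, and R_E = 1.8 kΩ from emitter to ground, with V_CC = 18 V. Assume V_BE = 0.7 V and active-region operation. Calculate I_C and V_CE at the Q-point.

I_C ≈ 1.4 mA, V_CE ≈ 7.5 V

Thevenize the base divider: V_Th = V_CC·R_2/(R_1+R_2) = 18×2.7/14.7 = 3.31 V, R_Th = R_1‖R_2 = 2.2 kΩ.
Base-emitter loop: V_Th = I_B·R_Th + V_BE + (β+1)I_B·R_E, so I_B = (3.31 − 0.7) / (2.2 + 121×1.8) = 0.0118 mA.
I_C = β·I_B = 120×0.0118 = 1.42 mA, and I_E = (β+1)I_B = 1.43 mA.
V_CE = V_CC − I_C·R_C − I_E·R_E = 18 − 1.42×5.6 − 1.43×1.8 = 7.46 V.
V_CE = 7.46 V > 0.2 V confirms active-region operation.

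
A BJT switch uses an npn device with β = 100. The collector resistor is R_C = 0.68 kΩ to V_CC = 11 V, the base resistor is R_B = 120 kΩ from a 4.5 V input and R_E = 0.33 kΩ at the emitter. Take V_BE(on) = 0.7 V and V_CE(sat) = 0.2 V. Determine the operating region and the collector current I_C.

active; I_C ≈ 2.5 mA

Assume active. Base-emitter loop: I_B = (V_BB − V_BE)/(R_B + (β+1)R_E) = (4.5 − 0.7)/(120 + 101×0.33) = 0.0248 mA.
I_C = β·I_B = 100×0.0248 = 2.48 mA.
V_CE = V_CC − I_C·R_C − I_E·R_E = 11 − 2.48×0.68 − 2.5×0.33 = 8.49 V > V_CE(sat), so the active-region assumption holds.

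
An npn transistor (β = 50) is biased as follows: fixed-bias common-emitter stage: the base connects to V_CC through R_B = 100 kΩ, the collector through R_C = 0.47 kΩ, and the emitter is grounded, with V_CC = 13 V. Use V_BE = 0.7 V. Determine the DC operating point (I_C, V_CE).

I_C ≈ 6.2 mA, V_CE ≈ 10 V

Base loop: V_CC = I_B·R_B + V_BE, so I_B = (13 − 0.7)/100 kΩ = 0.123 mA.
In the active region I_C = β·I_B = 50 × 0.123 = 6.15 mA.
Collector loop: V_CE = V_CC − I_C·R_C = 13 − 6.15×0.47 = 10.1 V.
Since V_CE = 10.1 V > V_CE(sat) ≈ 0.2 V, the transistor is in the active region as assumed.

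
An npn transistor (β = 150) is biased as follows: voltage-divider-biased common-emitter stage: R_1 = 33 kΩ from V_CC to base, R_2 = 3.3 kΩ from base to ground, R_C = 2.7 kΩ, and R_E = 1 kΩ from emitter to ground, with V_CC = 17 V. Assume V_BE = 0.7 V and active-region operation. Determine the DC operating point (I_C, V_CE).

I_C ≈ 0.82 mA, V_CE ≈ 14 V

Thevenize the base divider: V_Th = V_CC·R_2/(R_1+R_2) = 17×3.3/36.3 = 1.55 V, R_Th = R_1‖R_2 = 3 kΩ.
Base-emitter loop: V_Th = I_B·R_Th + V_BE + (β+1)I_B·R_E, so I_B = (1.55 − 0.7) / (3 + 151×1) = 0.00549 mA.
I_C = β·I_B = 150×0.00549 = 0.823 mA, and I_E = (β+1)I_B = 0.829 mA.
V_CE = V_CC − I_C·R_C − I_E·R_E = 17 − 0.823×2.7 − 0.829×1 = 13.9 V.
V_CE = 13.9 V > 0.2 V confirms active-region operation.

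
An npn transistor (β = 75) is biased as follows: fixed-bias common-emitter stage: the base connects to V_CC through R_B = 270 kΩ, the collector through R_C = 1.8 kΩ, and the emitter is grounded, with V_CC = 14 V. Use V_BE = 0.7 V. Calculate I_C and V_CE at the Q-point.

I_C ≈ 3.7 mA, V_CE ≈ 7.3 V

Base loop: V_CC = I_B·R_B + V_BE, so I_B = (14 − 0.7)/270 kΩ = 0.0493 mA.
In the active region I_C = β·I_B = 75 × 0.0493 = 3.69 mA.
Collector loop: V_CE = V_CC − I_C·R_C = 14 − 3.69×1.8 = 7.35 V.
Since V_CE = 7.35 V > V_CE(sat) ≈ 0.2 V, the transistor is in the active region as assumed.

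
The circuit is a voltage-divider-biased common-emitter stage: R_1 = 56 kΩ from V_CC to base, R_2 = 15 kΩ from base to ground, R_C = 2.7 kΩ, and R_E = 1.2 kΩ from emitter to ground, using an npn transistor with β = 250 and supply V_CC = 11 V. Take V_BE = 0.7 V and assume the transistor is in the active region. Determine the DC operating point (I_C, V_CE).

I_C ≈ 1.3 mA, V_CE ≈ 5.9 V

Thevenize the base divider: V_Th = V_CC·R_2/(R_1+R_2) = 11×15/71 = 2.32 V, R_Th = R_1‖R_2 = 11.8 kΩ.
Base-emitter loop: V_Th = I_B·R_Th + V_BE + (β+1)I_B·R_E, so I_B = (2.32 − 0.7) / (11.8 + 251×1.2) = 0.00519 mA.
I_C = β·I_B = 250×0.00519 = 1.3 mA, and I_E = (β+1)I_B = 1.3 mA.
V_CE = V_CC − I_C·R_C − I_E·R_E = 11 − 1.3×2.7 − 1.3×1.2 = 5.94 V.
V_CE = 5.94 V > 0.2 V confirms active-region operation.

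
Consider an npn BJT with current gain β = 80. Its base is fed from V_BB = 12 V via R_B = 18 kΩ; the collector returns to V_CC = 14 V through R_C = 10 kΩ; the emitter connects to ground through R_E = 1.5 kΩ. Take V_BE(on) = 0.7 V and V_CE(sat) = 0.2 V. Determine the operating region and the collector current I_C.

saturation; I_C ≈ 1.1 mA

Assume active: I_B = (12 − 0.7)/(18 + 81×1.5) = 0.081 mA, I_C = β·I_B = 6.48 mA.
Then V_CE = 14 − 6.48×10 − 6.56×1.5 = -60.6 V < 0.2 V — the active assumption fails.
Re-solve with V_CE = 0.2 V. KCL at the emitter: V_E/R_E = (V_BB−0.7−V_E)/R_B + (V_CC−0.2−V_E)/R_C, giving V_E = 2.44 V.
I_C = (V_CC − 0.2 − V_E)/R_C = (13.8 − 2.44)/10 = 1.14 mA.
Check: I_B = (11.3 − 2.44)/18 = 0.492 mA, and β·I_B = 39.4 mA > I_C, confirming saturation.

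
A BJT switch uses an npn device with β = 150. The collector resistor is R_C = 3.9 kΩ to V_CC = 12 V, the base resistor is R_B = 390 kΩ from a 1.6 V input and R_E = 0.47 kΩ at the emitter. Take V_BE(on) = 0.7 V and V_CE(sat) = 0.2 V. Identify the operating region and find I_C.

active; I_C ≈ 0.29 mA

Assume active. Base-emitter loop: I_B = (V_BB − V_BE)/(R_B + (β+1)R_E) = (1.6 − 0.7)/(390 + 151×0.47) = 0.00195 mA.
I_C = β·I_B = 150×0.00195 = 0.293 mA.
V_CE = V_CC − I_C·R_C − I_E·R_E = 12 − 0.293×3.9 − 0.295×0.47 = 10.7 V > V_CE(sat), so the active-region assumption holds.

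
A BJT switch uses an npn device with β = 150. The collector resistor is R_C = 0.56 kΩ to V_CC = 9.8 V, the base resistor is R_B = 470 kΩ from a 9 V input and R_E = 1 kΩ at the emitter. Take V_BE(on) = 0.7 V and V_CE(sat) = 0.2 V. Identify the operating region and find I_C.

active; I_C ≈ 2 mA

Assume active. Base-emitter loop: I_B = (V_BB − V_BE)/(R_B + (β+1)R_E) = (9 − 0.7)/(470 + 151×1) = 0.0134 mA.
I_C = β·I_B = 150×0.0134 = 2 mA.
V_CE = V_CC − I_C·R_C − I_E·R_E = 9.8 − 2×0.56 − 2.02×1 = 6.66 V > V_CE(sat), so the active-region assumption holds.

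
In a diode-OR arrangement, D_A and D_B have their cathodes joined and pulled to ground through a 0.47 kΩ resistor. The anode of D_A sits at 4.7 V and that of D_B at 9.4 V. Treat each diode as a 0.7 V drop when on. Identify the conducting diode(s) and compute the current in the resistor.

Only D_B conducts; I_R ≈ 19 mA

Assume both conduct. Then node N would need to be at both 4.7−0.7 = 4 V and 9.4−0.7 = 8.7 V, which is impossible.
Assume only D_B conducts: V_N = 9.4 − 0.7 = 8.7 V, so I_R = 8.7/0.47 = 18.5 mA.
Check D_A: its anode-to-cathode voltage is 4.7 − 8.7 = -4 V < 0.7 V, so it is off. The assumption is consistent.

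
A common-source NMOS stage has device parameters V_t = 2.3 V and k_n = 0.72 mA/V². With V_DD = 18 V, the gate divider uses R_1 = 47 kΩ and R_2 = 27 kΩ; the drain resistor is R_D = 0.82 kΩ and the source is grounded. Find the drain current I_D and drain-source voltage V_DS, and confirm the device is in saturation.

V_G = V_DD·R_2/(R_1+R_2) = 18×27/74 = 6.57 V. With the source grounded, V_GS = V_G = 6.57 V.
Assume saturation: I_D = (k_n/2)(V_GS − V_t)² = (0.72/2)×(6.57 − 2.3)² = 0.36×4.27² = 6.56 mA.
V_DS = V_DD − I_D·R_D = 18 − 6.56×0.82 = 12.6 V.
Saturation requires V_DS ≥ V_GS − V_t = 4.27 V; 12.6 ≥ 4.27 ✓.

I_D ≈ 6.6 mA, V_DS ≈ 13 V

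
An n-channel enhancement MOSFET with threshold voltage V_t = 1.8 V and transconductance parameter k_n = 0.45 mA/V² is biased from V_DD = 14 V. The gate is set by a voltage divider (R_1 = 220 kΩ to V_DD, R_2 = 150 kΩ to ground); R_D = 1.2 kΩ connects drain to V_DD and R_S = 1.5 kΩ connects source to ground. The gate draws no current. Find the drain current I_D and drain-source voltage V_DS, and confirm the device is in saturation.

V_G = V_DD·R_2/(R_1+R_2) = 14×150/370 = 5.68 V.
Assume saturation: I_D = (k_n/2)(V_GS − V_t)² with V_GS = V_G − I_D·R_S = 5.68 − 1.5·I_D.
Substituting gives 0.506·I_D² − 3.62·I_D + 3.38 = 0, with roots I_D = 1.11 or 6.04 mA.
The root I_D = 6.04 mA gives V_GS = -3.38 V ≤ V_t, so take I_D = 1.11 mA.
Then V_GS = 4.02 V and V_DS = V_DD − I_D(R_D+R_S) = 14 − 1.11×2.7 = 11 V.
Saturation requires V_DS ≥ V_GS − V_t = 2.22 V; 11 ≥ 2.22 ✓.

I_D ≈ 1.1 mA, V_DS ≈ 11 V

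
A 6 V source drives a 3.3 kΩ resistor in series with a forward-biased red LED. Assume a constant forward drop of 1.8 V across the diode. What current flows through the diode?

KVL around the loop: 6 = V_D + I·R = 1.8 + I × 3.3 kΩ.
So I = (6 − 1.8) / 3.3 kΩ = 4.2 / 3.3 = 1.27 mA.

I ≈ 1.3 mA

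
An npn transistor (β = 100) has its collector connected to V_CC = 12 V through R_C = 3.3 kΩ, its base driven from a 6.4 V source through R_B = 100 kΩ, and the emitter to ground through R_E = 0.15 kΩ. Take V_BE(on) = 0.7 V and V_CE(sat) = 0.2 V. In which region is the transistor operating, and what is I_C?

saturation; I_C ≈ 3.4 mA

Assume active: I_B = (6.4 − 0.7)/(100 + 101×0.15) = 0.0495 mA, I_C = β·I_B = 4.95 mA.
Then V_CE = 12 − 4.95×3.3 − 5×0.15 = -5.09 V < 0.2 V — the active assumption fails.
Re-solve with V_CE = 0.2 V. KCL at the emitter: V_E/R_E = (V_BB−0.7−V_E)/R_B + (V_CC−0.2−V_E)/R_C, giving V_E = 0.52 V.
I_C = (V_CC − 0.2 − V_E)/R_C = (11.8 − 0.52)/3.3 = 3.42 mA.
Check: I_B = (5.7 − 0.52)/100 = 0.0518 mA, and β·I_B = 5.18 mA > I_C, confirming saturation.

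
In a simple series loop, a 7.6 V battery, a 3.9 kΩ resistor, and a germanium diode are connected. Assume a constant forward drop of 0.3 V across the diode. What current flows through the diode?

I ≈ 1.9 mA

KVL around the loop: 7.6 = V_D + I·R = 0.3 + I × 3.9 kΩ.
So I = (7.6 − 0.3) / 3.9 kΩ = 7.3 / 3.9 = 1.87 mA.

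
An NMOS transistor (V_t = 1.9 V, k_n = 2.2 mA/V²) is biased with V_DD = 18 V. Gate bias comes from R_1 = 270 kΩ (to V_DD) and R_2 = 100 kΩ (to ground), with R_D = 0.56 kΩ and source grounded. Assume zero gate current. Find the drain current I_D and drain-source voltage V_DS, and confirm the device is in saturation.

I_D ≈ 9.7 mA, V_DS ≈ 13 V

V_G = V_DD·R_2/(R_1+R_2) = 18×100/370 = 4.86 V. With the source grounded, V_GS = V_G = 4.86 V.
Assume saturation: I_D = (k_n/2)(V_GS − V_t)² = (2.2/2)×(4.86 − 1.9)² = 1.1×2.96² = 9.67 mA.
V_DS = V_DD − I_D·R_D = 18 − 9.67×0.56 = 12.6 V.
Saturation requires V_DS ≥ V_GS − V_t = 2.96 V; 12.6 ≥ 2.96 ✓.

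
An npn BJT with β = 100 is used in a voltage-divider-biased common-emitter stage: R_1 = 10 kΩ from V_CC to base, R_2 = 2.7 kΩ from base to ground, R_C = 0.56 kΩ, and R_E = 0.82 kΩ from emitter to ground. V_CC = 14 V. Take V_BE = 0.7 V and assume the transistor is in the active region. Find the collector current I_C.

I_C ≈ 2.7 mA

Thevenize the base divider: V_Th = V_CC·R_2/(R_1+R_2) = 14×2.7/12.7 = 2.98 V, R_Th = R_1‖R_2 = 2.13 kΩ.
Base-emitter loop: V_Th = I_B·R_Th + V_BE + (β+1)I_B·R_E, so I_B = (2.98 − 0.7) / (2.13 + 101×0.82) = 0.0268 mA.
I_C = β·I_B = 100×0.0268 = 2.68 mA, and I_E = (β+1)I_B = 2.71 mA.
V_CE = V_CC − I_C·R_C − I_E·R_E = 14 − 2.68×0.56 − 2.71×0.82 = 10.3 V.
V_CE = 10.3 V > 0.2 V confirms active-region operation.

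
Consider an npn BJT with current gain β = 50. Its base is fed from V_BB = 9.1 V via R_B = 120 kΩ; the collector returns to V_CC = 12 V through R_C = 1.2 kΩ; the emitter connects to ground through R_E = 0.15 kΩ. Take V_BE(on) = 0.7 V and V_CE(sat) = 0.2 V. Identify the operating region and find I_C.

Assume active. Base-emitter loop: I_B = (V_BB − V_BE)/(R_B + (β+1)R_E) = (9.1 − 0.7)/(120 + 51×0.15) = 0.0658 mA.
I_C = β·I_B = 50×0.0658 = 3.29 mA.
V_CE = V_CC − I_C·R_C − I_E·R_E = 12 − 3.29×1.2 − 3.36×0.15 = 7.55 V > V_CE(sat), so the active-region assumption holds.

active; I_C ≈ 3.3 mA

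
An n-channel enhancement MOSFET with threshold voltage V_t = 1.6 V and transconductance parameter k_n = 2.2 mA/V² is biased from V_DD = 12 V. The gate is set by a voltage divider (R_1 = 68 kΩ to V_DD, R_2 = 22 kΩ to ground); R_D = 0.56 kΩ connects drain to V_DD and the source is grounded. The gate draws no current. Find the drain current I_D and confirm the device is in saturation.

V_G = V_DD·R_2/(R_1+R_2) = 12×22/90 = 2.93 V. With the source grounded, V_GS = V_G = 2.93 V.
Assume saturation: I_D = (k_n/2)(V_GS − V_t)² = (2.2/2)×(2.93 − 1.6)² = 1.1×1.33² = 1.96 mA.
V_DS = V_DD − I_D·R_D = 12 − 1.96×0.56 = 10.9 V.
Saturation requires V_DS ≥ V_GS − V_t = 1.33 V; 10.9 ≥ 1.33 ✓.

I_D ≈ 2 mA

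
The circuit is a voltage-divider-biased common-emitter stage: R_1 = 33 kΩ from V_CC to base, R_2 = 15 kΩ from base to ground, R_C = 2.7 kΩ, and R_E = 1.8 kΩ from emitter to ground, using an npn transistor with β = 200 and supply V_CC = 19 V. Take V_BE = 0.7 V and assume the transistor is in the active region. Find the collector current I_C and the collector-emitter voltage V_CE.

I_C ≈ 2.8 mA, V_CE ≈ 6.3 V

Thevenize the base divider: V_Th = V_CC·R_2/(R_1+R_2) = 19×15/48 = 5.94 V, R_Th = R_1‖R_2 = 10.3 kΩ.
Base-emitter loop: V_Th = I_B·R_Th + V_BE + (β+1)I_B·R_E, so I_B = (5.94 − 0.7) / (10.3 + 201×1.8) = 0.0141 mA.
I_C = β·I_B = 200×0.0141 = 2.82 mA, and I_E = (β+1)I_B = 2.83 mA.
V_CE = V_CC − I_C·R_C − I_E·R_E = 19 − 2.82×2.7 − 2.83×1.8 = 6.31 V.
V_CE = 6.31 V > 0.2 V confirms active-region operation.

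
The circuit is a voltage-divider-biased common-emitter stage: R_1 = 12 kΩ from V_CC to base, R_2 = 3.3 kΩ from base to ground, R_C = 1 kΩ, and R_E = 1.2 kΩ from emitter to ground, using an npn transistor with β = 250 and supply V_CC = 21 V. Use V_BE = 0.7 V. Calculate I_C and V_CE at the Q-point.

Thevenize the base divider: V_Th = V_CC·R_2/(R_1+R_2) = 21×3.3/15.3 = 4.53 V, R_Th = R_1‖R_2 = 2.59 kΩ.
Base-emitter loop: V_Th = I_B·R_Th + V_BE + (β+1)I_B·R_E, so I_B = (4.53 − 0.7) / (2.59 + 251×1.2) = 0.0126 mA.
I_C = β·I_B = 250×0.0126 = 3.15 mA, and I_E = (β+1)I_B = 3.16 mA.
V_CE = V_CC − I_C·R_C − I_E·R_E = 21 − 3.15×1 − 3.16×1.2 = 14.1 V.
V_CE = 14.1 V > 0.2 V confirms active-region operation.

I_C ≈ 3.2 mA, V_CE ≈ 14 V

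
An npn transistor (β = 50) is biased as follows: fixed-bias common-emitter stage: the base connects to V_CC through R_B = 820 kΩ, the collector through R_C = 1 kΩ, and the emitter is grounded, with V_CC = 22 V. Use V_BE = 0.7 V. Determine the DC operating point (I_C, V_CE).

Base loop: V_CC = I_B·R_B + V_BE, so I_B = (22 − 0.7)/820 kΩ = 0.026 mA.
In the active region I_C = β·I_B = 50 × 0.026 = 1.3 mA.
Collector loop: V_CE = V_CC − I_C·R_C = 22 − 1.3×1 = 20.7 V.
Since V_CE = 20.7 V > V_CE(sat) ≈ 0.2 V, the transistor is in the active region as assumed.

I_C ≈ 1.3 mA, V_CE ≈ 21 V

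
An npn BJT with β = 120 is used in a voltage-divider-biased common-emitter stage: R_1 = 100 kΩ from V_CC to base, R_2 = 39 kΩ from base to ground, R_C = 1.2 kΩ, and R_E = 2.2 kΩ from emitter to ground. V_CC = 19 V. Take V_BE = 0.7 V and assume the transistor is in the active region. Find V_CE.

V_CE ≈ 13 V

Thevenize the base divider: V_Th = V_CC·R_2/(R_1+R_2) = 19×39/139 = 5.33 V, R_Th = R_1‖R_2 = 28.1 kΩ.
Base-emitter loop: V_Th = I_B·R_Th + V_BE + (β+1)I_B·R_E, so I_B = (5.33 − 0.7) / (28.1 + 121×2.2) = 0.0157 mA.
I_C = β·I_B = 120×0.0157 = 1.89 mA, and I_E = (β+1)I_B = 1.9 mA.
V_CE = V_CC − I_C·R_C − I_E·R_E = 19 − 1.89×1.2 − 1.9×2.2 = 12.5 V.
V_CE = 12.5 V > 0.2 V confirms active-region operation.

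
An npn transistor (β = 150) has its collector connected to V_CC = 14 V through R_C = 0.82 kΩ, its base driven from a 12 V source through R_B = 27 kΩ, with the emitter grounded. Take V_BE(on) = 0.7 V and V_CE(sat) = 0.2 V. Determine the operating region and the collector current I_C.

Assume active: I_B = (12 − 0.7)/27 = 0.419 mA, giving I_C = β·I_B = 62.8 mA.
But then V_CE = 14 − 62.8×0.82 = -37.5 V < V_CE(sat) = 0.2 V — impossible in the active region.
So the transistor is saturated. With V_CE = 0.2 V, I_C = (V_CC − 0.2)/R_C = 13.8/0.82 = 16.8 mA.
Check: β·I_B = 62.8 mA > I_C = 16.8 mA, confirming saturation.

saturation; I_C ≈ 17 mA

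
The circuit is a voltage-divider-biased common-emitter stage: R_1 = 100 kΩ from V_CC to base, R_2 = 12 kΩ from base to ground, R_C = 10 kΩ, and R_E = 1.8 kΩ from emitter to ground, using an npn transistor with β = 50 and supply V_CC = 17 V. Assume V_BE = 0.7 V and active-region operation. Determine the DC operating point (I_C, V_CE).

Thevenize the base divider: V_Th = V_CC·R_2/(R_1+R_2) = 17×12/112 = 1.82 V, R_Th = R_1‖R_2 = 10.7 kΩ.
Base-emitter loop: V_Th = I_B·R_Th + V_BE + (β+1)I_B·R_E, so I_B = (1.82 − 0.7) / (10.7 + 51×1.8) = 0.0109 mA.
I_C = β·I_B = 50×0.0109 = 0.547 mA, and I_E = (β+1)I_B = 0.558 mA.
V_CE = V_CC − I_C·R_C − I_E·R_E = 17 − 0.547×10 − 0.558×1.8 = 10.5 V.
V_CE = 10.5 V > 0.2 V confirms active-region operation.

I_C ≈ 0.55 mA, V_CE ≈ 11 V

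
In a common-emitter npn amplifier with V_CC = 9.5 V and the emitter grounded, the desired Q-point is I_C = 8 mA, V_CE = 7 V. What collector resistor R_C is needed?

Collector loop: V_CC = I_C·R_C + V_CE.
R_C = (V_CC − V_CE)/I_C = (9.5 − 7)/8 = 0.312 kΩ.

R_C ≈ 0.31 kΩ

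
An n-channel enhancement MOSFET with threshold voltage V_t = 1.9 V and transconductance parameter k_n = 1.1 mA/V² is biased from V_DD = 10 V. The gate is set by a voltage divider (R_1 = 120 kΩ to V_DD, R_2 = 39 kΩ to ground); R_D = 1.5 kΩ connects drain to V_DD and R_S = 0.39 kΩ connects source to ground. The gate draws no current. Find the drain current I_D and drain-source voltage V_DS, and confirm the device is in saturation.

V_G = V_DD·R_2/(R_1+R_2) = 10×39/159 = 2.45 V.
Assume saturation: I_D = (k_n/2)(V_GS − V_t)² with V_GS = V_G − I_D·R_S = 2.45 − 0.39·I_D.
Substituting gives 0.0837·I_D² − 1.24·I_D + 0.168 = 0, with roots I_D = 0.137 or 14.7 mA.
The root I_D = 14.7 mA gives V_GS = -3.26 V ≤ V_t, so take I_D = 0.137 mA.
Then V_GS = 2.4 V and V_DS = V_DD − I_D(R_D+R_S) = 10 − 0.137×1.89 = 9.74 V.
Saturation requires V_DS ≥ V_GS − V_t = 0.499 V; 9.74 ≥ 0.499 ✓.

I_D ≈ 0.14 mA, V_DS ≈ 9.7 V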